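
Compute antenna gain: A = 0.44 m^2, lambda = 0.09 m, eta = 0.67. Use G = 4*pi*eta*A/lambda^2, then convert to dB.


G_linear = 4*pi*0.67*0.44/0.09^2 = 457.35
G_dB = 10*log10(457.35) = 26.6 dB

26.6 dB


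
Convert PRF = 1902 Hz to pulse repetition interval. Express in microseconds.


PRI = 1/1902 = 0.0005257624 s = 525.8 us

525.8 us


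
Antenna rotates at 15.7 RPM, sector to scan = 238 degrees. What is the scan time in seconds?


t = 238 / (15.7 * 360) * 60 = 2.53 s

2.53 s


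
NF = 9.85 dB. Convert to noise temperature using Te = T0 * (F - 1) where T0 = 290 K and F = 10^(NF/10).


NF_lin = 10^(9.85/10) = 9.660509
Te = 290 * (9.660509 - 1) = 2511.5 K

2511.5 K


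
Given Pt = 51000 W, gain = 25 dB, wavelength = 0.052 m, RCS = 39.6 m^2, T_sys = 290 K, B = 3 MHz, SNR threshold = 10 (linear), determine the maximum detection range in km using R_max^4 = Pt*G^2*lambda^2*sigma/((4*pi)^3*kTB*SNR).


G_lin = 10^(25/10) = 316.227766
R^4 = 51000 * 316.227766^2 * 0.052^2 * 39.6 / ((4*pi)^3 * 1.38e-23 * 290 * 3000000.0 * 10)
R^4 = 2.29216e18 m^4
R_max = (2.29216e18)^(1/4) = 38910.0 m = 38.9 km

38.9 km


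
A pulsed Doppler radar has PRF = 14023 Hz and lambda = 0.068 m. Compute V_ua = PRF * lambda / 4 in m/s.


V_ua = 14023 * 0.068 / 4 = 238.4 m/s

238.4 m/s


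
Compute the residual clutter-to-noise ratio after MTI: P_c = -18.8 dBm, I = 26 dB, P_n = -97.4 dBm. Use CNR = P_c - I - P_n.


CNR = -18.8 - 26 - (-97.4) = 52.6 dB

52.6 dB


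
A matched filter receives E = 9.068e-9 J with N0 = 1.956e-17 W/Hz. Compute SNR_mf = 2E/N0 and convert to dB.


SNR_lin = 2 * 9.068e-9 / 1.956e-17 = 9.272e8
SNR_dB = 10*log10(9.272e8) = 89.7 dB

89.7 dB


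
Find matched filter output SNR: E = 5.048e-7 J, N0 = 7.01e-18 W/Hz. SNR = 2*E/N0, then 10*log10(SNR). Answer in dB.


SNR_lin = 2 * 5.048e-7 / 7.01e-18 = 1.44e11
SNR_dB = 10*log10(1.44e11) = 111.6 dB

111.6 dB


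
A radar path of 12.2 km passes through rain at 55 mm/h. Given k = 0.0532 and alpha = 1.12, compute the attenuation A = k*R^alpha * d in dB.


gamma = 0.0532 * 55^1.12 = 4.732797 dB/km
A = 4.732797 * 12.2 = 57.74 dB

57.74 dB


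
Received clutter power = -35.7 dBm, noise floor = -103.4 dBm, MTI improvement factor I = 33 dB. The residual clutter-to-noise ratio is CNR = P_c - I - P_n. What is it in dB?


CNR = -35.7 - 33 - (-103.4) = 34.7 dB

34.7 dB


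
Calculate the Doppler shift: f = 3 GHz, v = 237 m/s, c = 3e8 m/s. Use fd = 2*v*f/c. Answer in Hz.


fd = 2 * 237 * 3000000000.0 / 3e8 = 4740.0 Hz

4740.0 Hz


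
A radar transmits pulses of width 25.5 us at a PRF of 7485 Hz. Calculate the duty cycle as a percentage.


DC = 25.5e-6 * 7485 * 100 = 19.09%

19.09%


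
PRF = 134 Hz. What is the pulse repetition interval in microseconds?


PRI = 1/134 = 0.0074626866 s = 7462.7 us

7462.7 us


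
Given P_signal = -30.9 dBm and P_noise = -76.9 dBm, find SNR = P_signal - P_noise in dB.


SNR = -30.9 - (-76.9) = 46.0 dB

46.0 dB


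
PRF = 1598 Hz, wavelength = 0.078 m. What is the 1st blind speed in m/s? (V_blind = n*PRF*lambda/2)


V_blind = 1 * 1598 * 0.078 / 2 = 62.3 m/s

62.3 m/s


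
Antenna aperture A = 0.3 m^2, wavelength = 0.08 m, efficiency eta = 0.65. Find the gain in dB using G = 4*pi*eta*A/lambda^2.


G_linear = 4*pi*0.65*0.3/0.08^2 = 382.88
G_dB = 10*log10(382.88) = 25.8 dB

25.8 dB


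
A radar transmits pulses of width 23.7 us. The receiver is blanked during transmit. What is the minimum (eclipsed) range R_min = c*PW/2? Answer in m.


R_min = 3e8 * 23.7e-6 / 2 = 3555.0 m

3555.0 m


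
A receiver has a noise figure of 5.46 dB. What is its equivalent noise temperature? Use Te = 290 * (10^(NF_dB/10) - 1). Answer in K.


NF_lin = 10^(5.46/10) = 3.515604
Te = 290 * (3.515604 - 1) = 729.5 K

729.5 K


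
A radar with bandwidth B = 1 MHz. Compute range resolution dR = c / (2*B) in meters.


dR = 3e8 / (2 * 1000000.0) = 150.0 m

150.0 m


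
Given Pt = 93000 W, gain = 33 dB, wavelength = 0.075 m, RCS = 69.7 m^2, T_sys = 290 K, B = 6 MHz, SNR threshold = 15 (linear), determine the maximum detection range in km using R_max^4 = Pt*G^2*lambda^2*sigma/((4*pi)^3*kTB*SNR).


G_lin = 10^(33/10) = 1995.262315
R^4 = 93000 * 1995.262315^2 * 0.075^2 * 69.7 / ((4*pi)^3 * 1.38e-23 * 290 * 6000000.0 * 15)
R^4 = 2.0309e20 m^4
R_max = (2.0309e20)^(1/4) = 119377.4 m = 119.4 km

119.4 km


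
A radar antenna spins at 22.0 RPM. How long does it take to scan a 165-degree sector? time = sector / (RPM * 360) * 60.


t = 165 / (22.0 * 360) * 60 = 1.25 s

1.25 s


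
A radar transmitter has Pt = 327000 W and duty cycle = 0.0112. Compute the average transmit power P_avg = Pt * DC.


P_avg = 327000 * 0.0112 = 3662.4 W

3662.4 W


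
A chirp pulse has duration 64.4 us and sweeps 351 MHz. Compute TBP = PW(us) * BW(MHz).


TBP = 64.4 * 351 = 22604.4

22604.4


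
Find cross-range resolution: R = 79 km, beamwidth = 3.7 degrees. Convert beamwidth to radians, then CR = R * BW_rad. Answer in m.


BW_rad = 0.064577182
CR = 79000 * 0.064577182 = 5101.6 m

5101.6 m


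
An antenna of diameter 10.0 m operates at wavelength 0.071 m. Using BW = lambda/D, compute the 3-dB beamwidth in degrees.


BW_rad = 0.071 / 10.0 = 0.0071
BW_deg = 0.41 degrees

0.41 degrees


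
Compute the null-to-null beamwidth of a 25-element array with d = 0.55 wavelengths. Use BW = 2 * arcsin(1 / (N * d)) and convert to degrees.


1/(N*d) = 1/(25*0.55) = 0.072727
BW = 2*arcsin(0.072727) = 8.3 degrees

8.3 degrees


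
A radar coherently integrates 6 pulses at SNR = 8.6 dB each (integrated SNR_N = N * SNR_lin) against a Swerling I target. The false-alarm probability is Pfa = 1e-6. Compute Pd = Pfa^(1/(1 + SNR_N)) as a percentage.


SNR_lin = 10^(8.6/10) = 7.24436
SNR_N = 6 * 7.24436 = 43.46616
1/(1 + SNR_N) = 1/44.46616 = 0.022489
Pd = (1e-6)^0.022489 = 0.73294
Pd = 73.3%

73.3%


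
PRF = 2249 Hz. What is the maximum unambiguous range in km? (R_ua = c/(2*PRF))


R_ua = 3e8 / (2 * 2249) = 66696.3 m = 66.7 km

66.7 km


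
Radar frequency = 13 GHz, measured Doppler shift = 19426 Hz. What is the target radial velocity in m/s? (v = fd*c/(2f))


v = 19426 * 3e8 / (2 * 13000000000.0) = 224.1 m/s

224.1 m/s


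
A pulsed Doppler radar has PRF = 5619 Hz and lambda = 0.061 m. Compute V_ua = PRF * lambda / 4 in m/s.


V_ua = 5619 * 0.061 / 4 = 85.7 m/s

85.7 m/s


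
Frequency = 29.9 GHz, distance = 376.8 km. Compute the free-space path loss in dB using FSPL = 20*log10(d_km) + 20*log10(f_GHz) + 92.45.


20*log10(376.8) = 51.52
20*log10(29.9) = 29.51
FSPL = 173.5 dB

173.5 dB


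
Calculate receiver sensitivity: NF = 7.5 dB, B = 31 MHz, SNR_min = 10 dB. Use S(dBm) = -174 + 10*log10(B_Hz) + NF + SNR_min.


10*log10(31000000.0) = 74.91
S = -174 + 74.91 + 7.5 + 10 = -81.6 dBm

-81.6 dBm


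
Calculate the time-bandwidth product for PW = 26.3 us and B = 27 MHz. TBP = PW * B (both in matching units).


TBP = 26.3 * 27 = 710.1

710.1


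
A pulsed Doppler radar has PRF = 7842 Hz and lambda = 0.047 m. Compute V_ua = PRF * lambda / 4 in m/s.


V_ua = 7842 * 0.047 / 4 = 92.1 m/s

92.1 m/s


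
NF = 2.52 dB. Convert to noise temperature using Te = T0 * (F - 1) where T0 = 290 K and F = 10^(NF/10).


NF_lin = 10^(2.52/10) = 1.786488
Te = 290 * (1.786488 - 1) = 228.1 K

228.1 K


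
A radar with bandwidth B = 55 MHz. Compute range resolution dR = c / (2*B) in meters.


dR = 3e8 / (2 * 55000000.0) = 2.73 m

2.73 m


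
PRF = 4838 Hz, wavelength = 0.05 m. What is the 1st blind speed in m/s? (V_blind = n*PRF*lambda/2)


V_blind = 1 * 4838 * 0.05 / 2 = 121.0 m/s

121.0 m/s


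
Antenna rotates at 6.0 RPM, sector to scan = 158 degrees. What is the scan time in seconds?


t = 158 / (6.0 * 360) * 60 = 4.39 s

4.39 s


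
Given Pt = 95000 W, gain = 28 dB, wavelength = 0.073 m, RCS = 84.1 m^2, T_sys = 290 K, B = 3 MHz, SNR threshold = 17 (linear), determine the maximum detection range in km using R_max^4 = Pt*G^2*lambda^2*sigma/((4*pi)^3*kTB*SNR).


G_lin = 10^(28/10) = 630.957344
R^4 = 95000 * 630.957344^2 * 0.073^2 * 84.1 / ((4*pi)^3 * 1.38e-23 * 290 * 3000000.0 * 17)
R^4 = 4.18493e19 m^4
R_max = (4.18493e19)^(1/4) = 80430.7 m = 80.4 km

80.4 km


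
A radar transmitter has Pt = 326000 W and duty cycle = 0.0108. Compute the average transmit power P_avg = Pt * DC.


P_avg = 326000 * 0.0108 = 3520.8 W

3520.8 W


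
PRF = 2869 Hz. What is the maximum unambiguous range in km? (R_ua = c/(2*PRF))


R_ua = 3e8 / (2 * 2869) = 52283.0 m = 52.3 km

52.3 km


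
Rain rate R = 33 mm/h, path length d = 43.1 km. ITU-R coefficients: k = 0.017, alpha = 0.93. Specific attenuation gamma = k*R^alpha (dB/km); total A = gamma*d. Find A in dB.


gamma = 0.017 * 33^0.93 = 0.439205 dB/km
A = 0.439205 * 43.1 = 18.93 dB

18.93 dB


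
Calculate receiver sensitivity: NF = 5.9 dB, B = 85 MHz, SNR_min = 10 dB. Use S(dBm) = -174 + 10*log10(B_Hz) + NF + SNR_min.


10*log10(85000000.0) = 79.29
S = -174 + 79.29 + 5.9 + 10 = -78.8 dBm

-78.8 dBm


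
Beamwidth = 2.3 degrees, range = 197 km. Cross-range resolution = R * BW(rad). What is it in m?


BW_rad = 0.040142573
CR = 197000 * 0.040142573 = 7908.1 m

7908.1 m


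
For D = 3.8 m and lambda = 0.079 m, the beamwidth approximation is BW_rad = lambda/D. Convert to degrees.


BW_rad = 0.079 / 3.8 = 0.020789
BW_deg = 1.19 degrees

1.19 degrees


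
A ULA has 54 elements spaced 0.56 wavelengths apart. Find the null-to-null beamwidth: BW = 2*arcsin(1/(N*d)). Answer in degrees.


1/(N*d) = 1/(54*0.56) = 0.033069
BW = 2*arcsin(0.033069) = 3.8 degrees

3.8 degrees


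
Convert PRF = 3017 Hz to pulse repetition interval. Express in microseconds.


PRI = 1/3017 = 0.0003314551 s = 331.5 us

331.5 us


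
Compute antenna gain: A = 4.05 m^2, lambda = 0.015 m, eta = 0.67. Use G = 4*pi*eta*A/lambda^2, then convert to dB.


G_linear = 4*pi*0.67*4.05/0.015^2 = 151550.43
G_dB = 10*log10(151550.43) = 51.8 dB

51.8 dB


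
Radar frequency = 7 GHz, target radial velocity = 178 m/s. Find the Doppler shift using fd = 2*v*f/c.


fd = 2 * 178 * 7000000000.0 / 3e8 = 8306.7 Hz

8306.7 Hz


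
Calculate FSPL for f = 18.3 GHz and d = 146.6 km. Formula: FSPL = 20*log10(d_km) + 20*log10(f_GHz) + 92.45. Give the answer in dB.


20*log10(146.6) = 43.32
20*log10(18.3) = 25.25
FSPL = 161.0 dB

161.0 dB


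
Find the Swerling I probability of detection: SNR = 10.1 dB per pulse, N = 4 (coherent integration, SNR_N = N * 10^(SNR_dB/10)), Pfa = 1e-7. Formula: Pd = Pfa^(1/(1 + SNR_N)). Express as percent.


SNR_lin = 10^(10.1/10) = 10.23293
SNR_N = 4 * 10.23293 = 40.93172
1/(1 + SNR_N) = 1/41.93172 = 0.0238483
Pd = (1e-7)^0.0238483 = 0.68087
Pd = 68.1%

68.1%


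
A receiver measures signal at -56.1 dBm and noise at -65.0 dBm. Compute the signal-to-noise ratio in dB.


SNR = -56.1 - (-65.0) = 8.9 dB

8.9 dB


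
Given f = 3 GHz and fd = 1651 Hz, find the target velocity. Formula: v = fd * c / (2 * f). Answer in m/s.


v = 1651 * 3e8 / (2 * 3000000000.0) = 82.6 m/s

82.6 m/s


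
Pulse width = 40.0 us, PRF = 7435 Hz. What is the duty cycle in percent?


DC = 40.0e-6 * 7435 * 100 = 29.74%

29.74%


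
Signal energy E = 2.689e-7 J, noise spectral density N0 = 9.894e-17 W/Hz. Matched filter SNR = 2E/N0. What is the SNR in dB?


SNR_lin = 2 * 2.689e-7 / 9.894e-17 = 5.436e9
SNR_dB = 10*log10(5.436e9) = 97.4 dB

97.4 dB


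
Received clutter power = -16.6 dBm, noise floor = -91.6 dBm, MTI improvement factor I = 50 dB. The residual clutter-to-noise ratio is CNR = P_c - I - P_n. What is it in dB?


CNR = -16.6 - 50 - (-91.6) = 25.0 dB

25.0 dB


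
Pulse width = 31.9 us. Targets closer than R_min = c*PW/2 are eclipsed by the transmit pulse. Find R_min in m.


R_min = 3e8 * 31.9e-6 / 2 = 4785.0 m

4785.0 m


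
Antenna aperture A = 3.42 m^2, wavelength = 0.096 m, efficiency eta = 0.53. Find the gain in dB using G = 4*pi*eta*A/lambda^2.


G_linear = 4*pi*0.53*3.42/0.096^2 = 2471.55
G_dB = 10*log10(2471.55) = 33.9 dB

33.9 dB


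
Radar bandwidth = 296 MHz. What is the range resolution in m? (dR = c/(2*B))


dR = 3e8 / (2 * 296000000.0) = 0.51 m

0.51 m


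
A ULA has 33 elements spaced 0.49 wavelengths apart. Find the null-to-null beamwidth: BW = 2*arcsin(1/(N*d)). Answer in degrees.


1/(N*d) = 1/(33*0.49) = 0.061843
BW = 2*arcsin(0.061843) = 7.1 degrees

7.1 degrees


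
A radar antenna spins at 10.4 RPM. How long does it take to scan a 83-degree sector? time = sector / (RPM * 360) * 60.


t = 83 / (10.4 * 360) * 60 = 1.33 s

1.33 s


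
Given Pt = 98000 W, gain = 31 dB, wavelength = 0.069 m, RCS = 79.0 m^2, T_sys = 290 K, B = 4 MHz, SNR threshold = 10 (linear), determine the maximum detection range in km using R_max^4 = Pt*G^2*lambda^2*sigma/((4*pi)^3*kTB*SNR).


G_lin = 10^(31/10) = 1258.925412
R^4 = 98000 * 1258.925412^2 * 0.069^2 * 79.0 / ((4*pi)^3 * 1.38e-23 * 290 * 4000000.0 * 10)
R^4 = 1.83901e20 m^4
R_max = (1.83901e20)^(1/4) = 116451.8 m = 116.5 km

116.5 km


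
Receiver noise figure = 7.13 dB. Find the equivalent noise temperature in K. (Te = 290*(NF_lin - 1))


NF_lin = 10^(7.13/10) = 5.164164
Te = 290 * (5.164164 - 1) = 1207.6 K

1207.6 K


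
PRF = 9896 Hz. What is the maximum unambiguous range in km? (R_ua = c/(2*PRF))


R_ua = 3e8 / (2 * 9896) = 15157.6 m = 15.2 km

15.2 km


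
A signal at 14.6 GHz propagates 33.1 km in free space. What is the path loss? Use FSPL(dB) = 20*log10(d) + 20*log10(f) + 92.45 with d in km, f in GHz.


20*log10(33.1) = 30.4
20*log10(14.6) = 23.29
FSPL = 146.1 dB

146.1 dB


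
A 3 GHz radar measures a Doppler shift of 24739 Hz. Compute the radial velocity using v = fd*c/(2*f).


v = 24739 * 3e8 / (2 * 3000000000.0) = 1237.0 m/s

1237.0 m/s


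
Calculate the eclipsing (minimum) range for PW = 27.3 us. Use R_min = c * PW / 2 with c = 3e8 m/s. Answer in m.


R_min = 3e8 * 27.3e-6 / 2 = 4095.0 m

4095.0 m


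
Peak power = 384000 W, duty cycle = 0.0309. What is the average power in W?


P_avg = 384000 * 0.0309 = 11865.6 W

11865.6 W


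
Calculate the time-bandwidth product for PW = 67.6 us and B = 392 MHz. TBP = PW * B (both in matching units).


TBP = 67.6 * 392 = 26499.2

26499.2


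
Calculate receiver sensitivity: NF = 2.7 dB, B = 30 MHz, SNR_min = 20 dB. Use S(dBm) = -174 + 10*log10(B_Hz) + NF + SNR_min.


10*log10(30000000.0) = 74.77
S = -174 + 74.77 + 2.7 + 20 = -76.5 dBm

-76.5 dBm


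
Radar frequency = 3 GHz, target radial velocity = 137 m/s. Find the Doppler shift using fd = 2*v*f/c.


fd = 2 * 137 * 3000000000.0 / 3e8 = 2740.0 Hz

2740.0 Hz


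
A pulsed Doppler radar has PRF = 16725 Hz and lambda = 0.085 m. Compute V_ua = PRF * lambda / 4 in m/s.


V_ua = 16725 * 0.085 / 4 = 355.4 m/s

355.4 m/s


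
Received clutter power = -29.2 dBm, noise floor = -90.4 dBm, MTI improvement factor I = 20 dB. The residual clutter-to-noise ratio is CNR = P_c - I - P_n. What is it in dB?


CNR = -29.2 - 20 - (-90.4) = 41.2 dB

41.2 dB


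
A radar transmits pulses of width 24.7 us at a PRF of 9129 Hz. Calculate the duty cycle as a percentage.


DC = 24.7e-6 * 9129 * 100 = 22.55%

22.55%


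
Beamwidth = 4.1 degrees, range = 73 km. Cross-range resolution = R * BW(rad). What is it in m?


BW_rad = 0.071558499
CR = 73000 * 0.071558499 = 5223.8 m

5223.8 m


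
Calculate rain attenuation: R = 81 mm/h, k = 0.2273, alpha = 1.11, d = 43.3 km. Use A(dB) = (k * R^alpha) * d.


gamma = 0.2273 * 81^1.11 = 29.85505 dB/km
A = 29.85505 * 43.3 = 1292.72 dB

1292.72 dB


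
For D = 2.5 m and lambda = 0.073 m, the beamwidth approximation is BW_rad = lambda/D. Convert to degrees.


BW_rad = 0.073 / 2.5 = 0.0292
BW_deg = 1.67 degrees

1.67 degrees


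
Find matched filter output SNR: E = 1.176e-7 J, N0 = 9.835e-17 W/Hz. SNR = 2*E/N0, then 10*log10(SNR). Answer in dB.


SNR_lin = 2 * 1.176e-7 / 9.835e-17 = 2.391e9
SNR_dB = 10*log10(2.391e9) = 93.8 dB

93.8 dB


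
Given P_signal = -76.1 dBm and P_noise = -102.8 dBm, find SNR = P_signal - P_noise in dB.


SNR = -76.1 - (-102.8) = 26.7 dB

26.7 dB


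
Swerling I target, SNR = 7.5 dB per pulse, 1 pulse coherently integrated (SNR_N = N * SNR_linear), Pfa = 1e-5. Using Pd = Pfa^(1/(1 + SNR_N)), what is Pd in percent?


SNR_lin = 10^(7.5/10) = 5.62341
SNR_N = 1 * 5.62341 = 5.62341
1/(1 + SNR_N) = 1/6.62341 = 0.1509796
Pd = (1e-5)^0.1509796 = 0.17583
Pd = 17.6%

17.6%


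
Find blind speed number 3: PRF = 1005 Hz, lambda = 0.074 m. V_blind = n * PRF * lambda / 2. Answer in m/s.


V_blind = 3 * 1005 * 0.074 / 2 = 111.6 m/s

111.6 m/s


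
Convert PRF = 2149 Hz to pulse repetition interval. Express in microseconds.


PRI = 1/2149 = 0.0004653327 s = 465.3 us

465.3 us


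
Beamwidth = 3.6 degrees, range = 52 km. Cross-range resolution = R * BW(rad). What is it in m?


BW_rad = 0.062831853
CR = 52000 * 0.062831853 = 3267.3 m

3267.3 m


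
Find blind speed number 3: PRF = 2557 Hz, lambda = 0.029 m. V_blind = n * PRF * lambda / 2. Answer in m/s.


V_blind = 3 * 2557 * 0.029 / 2 = 111.2 m/s

111.2 m/s


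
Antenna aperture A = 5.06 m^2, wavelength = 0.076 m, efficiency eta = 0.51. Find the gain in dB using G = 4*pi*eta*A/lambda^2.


G_linear = 4*pi*0.51*5.06/0.076^2 = 5614.4
G_dB = 10*log10(5614.4) = 37.5 dB

37.5 dB


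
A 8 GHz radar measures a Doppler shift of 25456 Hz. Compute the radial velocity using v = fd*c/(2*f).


v = 25456 * 3e8 / (2 * 8000000000.0) = 477.3 m/s

477.3 m/s


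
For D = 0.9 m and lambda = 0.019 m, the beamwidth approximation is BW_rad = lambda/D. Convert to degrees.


BW_rad = 0.019 / 0.9 = 0.021111
BW_deg = 1.21 degrees

1.21 degrees


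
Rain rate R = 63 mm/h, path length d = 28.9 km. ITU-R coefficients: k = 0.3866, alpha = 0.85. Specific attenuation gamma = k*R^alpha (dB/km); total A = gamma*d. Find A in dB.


gamma = 0.3866 * 63^0.85 = 13.082819 dB/km
A = 13.082819 * 28.9 = 378.09 dB

378.09 dB


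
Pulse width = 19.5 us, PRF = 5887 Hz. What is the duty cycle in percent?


DC = 19.5e-6 * 5887 * 100 = 11.48%

11.48%


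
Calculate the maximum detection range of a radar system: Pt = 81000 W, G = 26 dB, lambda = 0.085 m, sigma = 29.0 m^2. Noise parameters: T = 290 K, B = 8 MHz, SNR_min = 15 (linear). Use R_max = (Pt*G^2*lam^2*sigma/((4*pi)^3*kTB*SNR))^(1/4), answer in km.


G_lin = 10^(26/10) = 398.107171
R^4 = 81000 * 398.107171^2 * 0.085^2 * 29.0 / ((4*pi)^3 * 1.38e-23 * 290 * 8000000.0 * 15)
R^4 = 2.82249e18 m^4
R_max = (2.82249e18)^(1/4) = 40988.1 m = 41.0 km

41.0 km


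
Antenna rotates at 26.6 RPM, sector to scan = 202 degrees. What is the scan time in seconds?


t = 202 / (26.6 * 360) * 60 = 1.27 s

1.27 s


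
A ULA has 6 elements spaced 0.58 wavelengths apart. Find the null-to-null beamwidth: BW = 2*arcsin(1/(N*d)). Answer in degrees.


1/(N*d) = 1/(6*0.58) = 0.287356
BW = 2*arcsin(0.287356) = 33.4 degrees

33.4 degrees


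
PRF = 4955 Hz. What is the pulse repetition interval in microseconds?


PRI = 1/4955 = 0.0002018163 s = 201.8 us

201.8 us


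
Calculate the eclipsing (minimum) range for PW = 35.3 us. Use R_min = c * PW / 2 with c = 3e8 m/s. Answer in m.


R_min = 3e8 * 35.3e-6 / 2 = 5295.0 m

5295.0 m


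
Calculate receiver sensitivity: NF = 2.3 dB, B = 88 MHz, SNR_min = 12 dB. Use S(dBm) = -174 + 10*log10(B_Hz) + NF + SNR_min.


10*log10(88000000.0) = 79.44
S = -174 + 79.44 + 2.3 + 12 = -80.3 dBm

-80.3 dBm


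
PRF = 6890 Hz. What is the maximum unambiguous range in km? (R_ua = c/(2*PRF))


R_ua = 3e8 / (2 * 6890) = 21770.7 m = 21.8 km

21.8 km


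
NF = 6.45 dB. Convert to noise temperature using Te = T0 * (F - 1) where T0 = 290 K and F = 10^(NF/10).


NF_lin = 10^(6.45/10) = 4.415704
Te = 290 * (4.415704 - 1) = 990.6 K

990.6 K


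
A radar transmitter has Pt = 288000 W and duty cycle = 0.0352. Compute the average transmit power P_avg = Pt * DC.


P_avg = 288000 * 0.0352 = 10137.6 W

10137.6 W


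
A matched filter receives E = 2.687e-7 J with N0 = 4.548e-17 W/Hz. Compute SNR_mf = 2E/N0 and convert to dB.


SNR_lin = 2 * 2.687e-7 / 4.548e-17 = 1.182e10
SNR_dB = 10*log10(1.182e10) = 100.7 dB

100.7 dB


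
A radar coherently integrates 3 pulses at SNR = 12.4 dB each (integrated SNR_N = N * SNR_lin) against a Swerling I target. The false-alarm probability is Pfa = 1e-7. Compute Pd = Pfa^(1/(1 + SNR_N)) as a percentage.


SNR_lin = 10^(12.4/10) = 17.37801
SNR_N = 3 * 17.37801 = 52.13403
1/(1 + SNR_N) = 1/53.13403 = 0.0188203
Pd = (1e-7)^0.0188203 = 0.73834
Pd = 73.8%

73.8%


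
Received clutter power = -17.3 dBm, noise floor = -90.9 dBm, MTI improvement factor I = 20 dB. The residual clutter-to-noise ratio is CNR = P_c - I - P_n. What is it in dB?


CNR = -17.3 - 20 - (-90.9) = 53.6 dB

53.6 dB


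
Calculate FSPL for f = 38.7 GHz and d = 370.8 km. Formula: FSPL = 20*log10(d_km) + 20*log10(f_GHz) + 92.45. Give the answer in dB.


20*log10(370.8) = 51.38
20*log10(38.7) = 31.75
FSPL = 175.6 dB

175.6 dB


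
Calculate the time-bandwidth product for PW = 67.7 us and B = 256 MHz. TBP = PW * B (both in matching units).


TBP = 67.7 * 256 = 17331.2

17331.2


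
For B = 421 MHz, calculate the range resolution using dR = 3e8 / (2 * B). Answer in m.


dR = 3e8 / (2 * 421000000.0) = 0.36 m

0.36 m


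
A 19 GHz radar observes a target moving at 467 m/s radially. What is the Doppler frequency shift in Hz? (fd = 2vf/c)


fd = 2 * 467 * 19000000000.0 / 3e8 = 59153.3 Hz

59153.3 Hz


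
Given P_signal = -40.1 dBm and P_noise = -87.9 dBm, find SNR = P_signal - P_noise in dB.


SNR = -40.1 - (-87.9) = 47.8 dB

47.8 dB


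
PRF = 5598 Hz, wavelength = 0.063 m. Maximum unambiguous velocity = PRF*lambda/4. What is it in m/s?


V_ua = 5598 * 0.063 / 4 = 88.2 m/s

88.2 m/s


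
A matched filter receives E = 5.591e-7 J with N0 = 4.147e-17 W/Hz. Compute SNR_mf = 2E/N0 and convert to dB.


SNR_lin = 2 * 5.591e-7 / 4.147e-17 = 2.696e10
SNR_dB = 10*log10(2.696e10) = 104.3 dB

104.3 dB


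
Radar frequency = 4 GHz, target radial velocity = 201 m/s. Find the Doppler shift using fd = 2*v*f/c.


fd = 2 * 201 * 4000000000.0 / 3e8 = 5360.0 Hz

5360.0 Hz


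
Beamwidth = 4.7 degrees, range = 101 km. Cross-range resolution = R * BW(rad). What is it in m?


BW_rad = 0.082030475
CR = 101000 * 0.082030475 = 8285.1 m

8285.1 m


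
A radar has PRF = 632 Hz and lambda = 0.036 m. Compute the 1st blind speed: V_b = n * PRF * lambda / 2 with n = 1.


V_blind = 1 * 632 * 0.036 / 2 = 11.4 m/s

11.4 m/s


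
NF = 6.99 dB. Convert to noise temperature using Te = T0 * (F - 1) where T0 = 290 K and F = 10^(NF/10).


NF_lin = 10^(6.99/10) = 5.000345
Te = 290 * (5.000345 - 1) = 1160.1 K

1160.1 K


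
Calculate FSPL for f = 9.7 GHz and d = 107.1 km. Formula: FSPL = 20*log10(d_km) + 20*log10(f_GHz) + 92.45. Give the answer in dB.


20*log10(107.1) = 40.6
20*log10(9.7) = 19.74
FSPL = 152.8 dB

152.8 dB


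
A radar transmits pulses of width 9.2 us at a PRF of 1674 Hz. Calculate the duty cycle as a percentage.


DC = 9.2e-6 * 1674 * 100 = 1.54%

1.54%


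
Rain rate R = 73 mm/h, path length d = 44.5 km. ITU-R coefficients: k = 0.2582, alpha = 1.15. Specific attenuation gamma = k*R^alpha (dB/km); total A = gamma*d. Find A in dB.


gamma = 0.2582 * 73^1.15 = 35.873812 dB/km
A = 35.873812 * 44.5 = 1596.38 dB

1596.38 dB


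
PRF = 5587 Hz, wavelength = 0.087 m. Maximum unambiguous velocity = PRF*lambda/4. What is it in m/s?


V_ua = 5587 * 0.087 / 4 = 121.5 m/s

121.5 m/s


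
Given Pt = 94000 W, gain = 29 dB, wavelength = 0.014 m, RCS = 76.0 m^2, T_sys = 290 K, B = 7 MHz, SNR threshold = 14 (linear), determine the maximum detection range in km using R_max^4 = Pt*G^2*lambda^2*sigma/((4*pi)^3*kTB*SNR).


G_lin = 10^(29/10) = 794.328235
R^4 = 94000 * 794.328235^2 * 0.014^2 * 76.0 / ((4*pi)^3 * 1.38e-23 * 290 * 7000000.0 * 14)
R^4 = 1.13518e18 m^4
R_max = (1.13518e18)^(1/4) = 32641.2 m = 32.6 km

32.6 km


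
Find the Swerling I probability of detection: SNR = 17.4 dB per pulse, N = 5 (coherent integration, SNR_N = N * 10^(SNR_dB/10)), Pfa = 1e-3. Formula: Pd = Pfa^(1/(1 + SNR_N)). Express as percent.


SNR_lin = 10^(17.4/10) = 54.95409
SNR_N = 5 * 54.95409 = 274.77045
1/(1 + SNR_N) = 1/275.77045 = 0.0036262
Pd = (1e-3)^0.0036262 = 0.97526
Pd = 97.5%

97.5%


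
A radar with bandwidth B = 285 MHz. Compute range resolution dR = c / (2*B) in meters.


dR = 3e8 / (2 * 285000000.0) = 0.53 m

0.53 m


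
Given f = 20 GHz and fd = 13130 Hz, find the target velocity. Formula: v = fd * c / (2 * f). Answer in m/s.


v = 13130 * 3e8 / (2 * 20000000000.0) = 98.5 m/s

98.5 m/s


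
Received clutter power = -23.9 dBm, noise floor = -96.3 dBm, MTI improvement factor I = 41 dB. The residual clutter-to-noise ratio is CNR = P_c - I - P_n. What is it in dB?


CNR = -23.9 - 41 - (-96.3) = 31.4 dB

31.4 dB


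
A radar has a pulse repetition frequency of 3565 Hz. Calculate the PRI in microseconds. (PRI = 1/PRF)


PRI = 1/3565 = 0.0002805049 s = 280.5 us

280.5 us


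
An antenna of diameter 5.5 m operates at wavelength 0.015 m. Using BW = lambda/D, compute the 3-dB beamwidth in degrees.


BW_rad = 0.015 / 5.5 = 0.002727
BW_deg = 0.16 degrees

0.16 degrees


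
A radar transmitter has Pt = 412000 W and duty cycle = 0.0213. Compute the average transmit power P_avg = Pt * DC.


P_avg = 412000 * 0.0213 = 8775.6 W

8775.6 W


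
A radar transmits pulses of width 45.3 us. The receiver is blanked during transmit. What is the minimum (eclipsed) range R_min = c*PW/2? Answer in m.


R_min = 3e8 * 45.3e-6 / 2 = 6795.0 m

6795.0 m


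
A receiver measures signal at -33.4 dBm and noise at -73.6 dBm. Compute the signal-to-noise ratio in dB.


SNR = -33.4 - (-73.6) = 40.2 dB

40.2 dB


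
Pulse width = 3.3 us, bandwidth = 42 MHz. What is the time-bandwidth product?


TBP = 3.3 * 42 = 138.6

138.6


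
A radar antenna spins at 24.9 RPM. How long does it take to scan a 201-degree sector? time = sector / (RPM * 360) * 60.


t = 201 / (24.9 * 360) * 60 = 1.35 s

1.35 s


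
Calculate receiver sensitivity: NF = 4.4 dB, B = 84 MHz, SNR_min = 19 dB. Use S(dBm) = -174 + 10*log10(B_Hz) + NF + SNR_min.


10*log10(84000000.0) = 79.24
S = -174 + 79.24 + 4.4 + 19 = -71.4 dBm

-71.4 dBm


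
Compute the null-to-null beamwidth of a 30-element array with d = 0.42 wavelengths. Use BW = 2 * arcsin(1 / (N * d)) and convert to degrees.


1/(N*d) = 1/(30*0.42) = 0.079365
BW = 2*arcsin(0.079365) = 9.1 degrees

9.1 degrees


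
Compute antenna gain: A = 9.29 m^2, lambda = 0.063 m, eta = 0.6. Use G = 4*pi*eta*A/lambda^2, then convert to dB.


G_linear = 4*pi*0.6*9.29/0.063^2 = 17648.01
G_dB = 10*log10(17648.01) = 42.5 dB

42.5 dB


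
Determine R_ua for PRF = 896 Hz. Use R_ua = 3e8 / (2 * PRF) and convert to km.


R_ua = 3e8 / (2 * 896) = 167410.7 m = 167.4 km

167.4 km


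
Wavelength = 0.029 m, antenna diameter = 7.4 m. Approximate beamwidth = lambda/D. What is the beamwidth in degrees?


BW_rad = 0.029 / 7.4 = 0.003919
BW_deg = 0.22 degrees

0.22 degrees


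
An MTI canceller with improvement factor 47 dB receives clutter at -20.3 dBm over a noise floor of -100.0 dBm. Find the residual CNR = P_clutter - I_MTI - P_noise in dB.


CNR = -20.3 - 47 - (-100.0) = 32.7 dB

32.7 dB


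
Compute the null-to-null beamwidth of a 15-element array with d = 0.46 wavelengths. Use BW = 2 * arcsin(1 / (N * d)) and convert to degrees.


1/(N*d) = 1/(15*0.46) = 0.144928
BW = 2*arcsin(0.144928) = 16.7 degrees

16.7 degrees


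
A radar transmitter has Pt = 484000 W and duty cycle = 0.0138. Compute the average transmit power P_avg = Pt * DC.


P_avg = 484000 * 0.0138 = 6679.2 W

6679.2 W


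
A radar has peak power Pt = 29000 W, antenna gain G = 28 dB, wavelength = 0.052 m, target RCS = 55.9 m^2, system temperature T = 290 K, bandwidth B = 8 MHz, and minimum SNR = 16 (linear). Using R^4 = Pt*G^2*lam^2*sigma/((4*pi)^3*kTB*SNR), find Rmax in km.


G_lin = 10^(28/10) = 630.957344
R^4 = 29000 * 630.957344^2 * 0.052^2 * 55.9 / ((4*pi)^3 * 1.38e-23 * 290 * 8000000.0 * 16)
R^4 = 1.71672e18 m^4
R_max = (1.71672e18)^(1/4) = 36197.2 m = 36.2 km

36.2 km


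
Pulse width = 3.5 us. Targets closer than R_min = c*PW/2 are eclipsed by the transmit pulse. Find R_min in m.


R_min = 3e8 * 3.5e-6 / 2 = 525.0 m

525.0 m


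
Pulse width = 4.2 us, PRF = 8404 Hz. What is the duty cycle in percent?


DC = 4.2e-6 * 8404 * 100 = 3.53%

3.53%


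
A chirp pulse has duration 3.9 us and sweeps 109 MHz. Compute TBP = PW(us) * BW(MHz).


TBP = 3.9 * 109 = 425.1

425.1


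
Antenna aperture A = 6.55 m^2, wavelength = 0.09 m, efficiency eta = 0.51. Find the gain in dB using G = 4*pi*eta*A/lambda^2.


G_linear = 4*pi*0.51*6.55/0.09^2 = 5182.46
G_dB = 10*log10(5182.46) = 37.1 dB

37.1 dB


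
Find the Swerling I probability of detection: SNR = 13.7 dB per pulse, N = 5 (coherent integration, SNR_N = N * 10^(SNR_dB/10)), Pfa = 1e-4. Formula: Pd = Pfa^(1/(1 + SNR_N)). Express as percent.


SNR_lin = 10^(13.7/10) = 23.44229
SNR_N = 5 * 23.44229 = 117.21145
1/(1 + SNR_N) = 1/118.21145 = 0.0084594
Pd = (1e-4)^0.0084594 = 0.92504
Pd = 92.5%

92.5%


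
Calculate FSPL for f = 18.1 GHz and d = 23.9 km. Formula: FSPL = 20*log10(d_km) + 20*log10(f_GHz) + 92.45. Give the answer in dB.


20*log10(23.9) = 27.57
20*log10(18.1) = 25.15
FSPL = 145.2 dB

145.2 dB


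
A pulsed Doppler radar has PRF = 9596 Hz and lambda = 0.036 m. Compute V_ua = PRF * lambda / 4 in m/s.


V_ua = 9596 * 0.036 / 4 = 86.4 m/s

86.4 m/s


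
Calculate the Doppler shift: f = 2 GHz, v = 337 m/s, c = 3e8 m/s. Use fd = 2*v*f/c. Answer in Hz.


fd = 2 * 337 * 2000000000.0 / 3e8 = 4493.3 Hz

4493.3 Hz


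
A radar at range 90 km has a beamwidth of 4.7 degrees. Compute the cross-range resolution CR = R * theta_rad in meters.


BW_rad = 0.082030475
CR = 90000 * 0.082030475 = 7382.7 m

7382.7 m


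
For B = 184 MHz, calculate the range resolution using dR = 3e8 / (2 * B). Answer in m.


dR = 3e8 / (2 * 184000000.0) = 0.82 m

0.82 m


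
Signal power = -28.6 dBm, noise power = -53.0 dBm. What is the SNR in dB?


SNR = -28.6 - (-53.0) = 24.4 dB

24.4 dB


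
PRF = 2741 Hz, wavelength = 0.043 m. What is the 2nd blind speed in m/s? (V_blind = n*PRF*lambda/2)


V_blind = 2 * 2741 * 0.043 / 2 = 117.9 m/s

117.9 m/s


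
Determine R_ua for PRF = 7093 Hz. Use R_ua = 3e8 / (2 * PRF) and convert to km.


R_ua = 3e8 / (2 * 7093) = 21147.6 m = 21.1 km

21.1 km


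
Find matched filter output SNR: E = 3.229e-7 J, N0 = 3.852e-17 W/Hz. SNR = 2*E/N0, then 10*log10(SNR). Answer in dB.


SNR_lin = 2 * 3.229e-7 / 3.852e-17 = 1.677e10
SNR_dB = 10*log10(1.677e10) = 102.2 dB

102.2 dB


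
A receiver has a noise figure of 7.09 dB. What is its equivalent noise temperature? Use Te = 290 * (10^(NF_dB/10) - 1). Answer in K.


NF_lin = 10^(7.09/10) = 5.116818
Te = 290 * (5.116818 - 1) = 1193.9 K

1193.9 K


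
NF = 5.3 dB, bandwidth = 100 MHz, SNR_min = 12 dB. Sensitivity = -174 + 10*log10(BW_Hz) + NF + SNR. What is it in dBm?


10*log10(100000000.0) = 80.0
S = -174 + 80.0 + 5.3 + 12 = -76.7 dBm

-76.7 dBm


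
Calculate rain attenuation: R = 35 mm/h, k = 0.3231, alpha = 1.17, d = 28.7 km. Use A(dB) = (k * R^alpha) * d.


gamma = 0.3231 * 35^1.17 = 20.696484 dB/km
A = 20.696484 * 28.7 = 593.99 dB

593.99 dB


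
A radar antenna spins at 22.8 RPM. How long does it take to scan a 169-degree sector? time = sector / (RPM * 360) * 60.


t = 169 / (22.8 * 360) * 60 = 1.24 s

1.24 s


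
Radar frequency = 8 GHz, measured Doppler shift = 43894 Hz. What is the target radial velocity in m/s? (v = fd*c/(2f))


v = 43894 * 3e8 / (2 * 8000000000.0) = 823.0 m/s

823.0 m/s


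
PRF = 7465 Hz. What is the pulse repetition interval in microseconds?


PRI = 1/7465 = 0.0001339585 s = 134.0 us

134.0 us


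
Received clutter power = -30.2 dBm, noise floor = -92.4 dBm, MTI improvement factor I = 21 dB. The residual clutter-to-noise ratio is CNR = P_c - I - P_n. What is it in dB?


CNR = -30.2 - 21 - (-92.4) = 41.2 dB

41.2 dB


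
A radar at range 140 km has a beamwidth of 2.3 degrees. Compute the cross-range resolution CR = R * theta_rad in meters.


BW_rad = 0.040142573
CR = 140000 * 0.040142573 = 5620.0 m

5620.0 m


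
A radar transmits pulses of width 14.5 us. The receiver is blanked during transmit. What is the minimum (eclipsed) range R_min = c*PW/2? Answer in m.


R_min = 3e8 * 14.5e-6 / 2 = 2175.0 m

2175.0 m


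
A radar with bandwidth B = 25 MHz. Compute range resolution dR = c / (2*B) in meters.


dR = 3e8 / (2 * 25000000.0) = 6.0 m

6.0 m


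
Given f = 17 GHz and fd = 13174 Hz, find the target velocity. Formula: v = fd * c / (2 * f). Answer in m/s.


v = 13174 * 3e8 / (2 * 17000000000.0) = 116.2 m/s

116.2 m/s


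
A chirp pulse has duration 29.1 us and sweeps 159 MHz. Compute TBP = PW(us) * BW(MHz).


TBP = 29.1 * 159 = 4626.9

4626.9


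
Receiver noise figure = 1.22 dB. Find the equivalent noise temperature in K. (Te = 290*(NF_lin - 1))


NF_lin = 10^(1.22/10) = 1.324342
Te = 290 * (1.324342 - 1) = 94.1 K

94.1 K


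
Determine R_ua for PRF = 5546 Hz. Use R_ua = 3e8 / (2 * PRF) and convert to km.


R_ua = 3e8 / (2 * 5546) = 27046.5 m = 27.0 km

27.0 km


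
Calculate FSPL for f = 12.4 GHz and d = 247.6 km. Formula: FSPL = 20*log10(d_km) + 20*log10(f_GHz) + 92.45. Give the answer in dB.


20*log10(247.6) = 47.88
20*log10(12.4) = 21.87
FSPL = 162.2 dB

162.2 dB


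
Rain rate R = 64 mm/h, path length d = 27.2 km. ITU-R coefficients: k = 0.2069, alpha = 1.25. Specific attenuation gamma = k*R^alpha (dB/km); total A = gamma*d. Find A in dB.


gamma = 0.2069 * 64^1.25 = 37.452901 dB/km
A = 37.452901 * 27.2 = 1018.72 dB

1018.72 dB


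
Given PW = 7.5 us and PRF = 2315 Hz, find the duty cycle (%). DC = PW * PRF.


DC = 7.5e-6 * 2315 * 100 = 1.74%

1.74%


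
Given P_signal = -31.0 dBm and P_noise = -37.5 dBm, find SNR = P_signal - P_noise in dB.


SNR = -31.0 - (-37.5) = 6.5 dB

6.5 dB


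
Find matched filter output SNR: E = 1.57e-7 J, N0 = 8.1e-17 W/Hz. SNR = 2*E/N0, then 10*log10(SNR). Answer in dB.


SNR_lin = 2 * 1.57e-7 / 8.1e-17 = 3.877e9
SNR_dB = 10*log10(3.877e9) = 95.9 dB

95.9 dB


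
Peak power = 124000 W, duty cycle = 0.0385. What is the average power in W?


P_avg = 124000 * 0.0385 = 4774.0 W

4774.0 W


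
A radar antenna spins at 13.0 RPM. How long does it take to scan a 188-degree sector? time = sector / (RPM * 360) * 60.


t = 188 / (13.0 * 360) * 60 = 2.41 s

2.41 s


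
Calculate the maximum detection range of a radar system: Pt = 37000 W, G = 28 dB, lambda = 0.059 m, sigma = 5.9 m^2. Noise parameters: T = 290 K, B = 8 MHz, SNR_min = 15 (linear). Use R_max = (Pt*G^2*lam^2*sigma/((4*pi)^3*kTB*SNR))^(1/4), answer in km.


G_lin = 10^(28/10) = 630.957344
R^4 = 37000 * 630.957344^2 * 0.059^2 * 5.9 / ((4*pi)^3 * 1.38e-23 * 290 * 8000000.0 * 15)
R^4 = 3.17446e17 m^4
R_max = (3.17446e17)^(1/4) = 23736.5 m = 23.7 km

23.7 km


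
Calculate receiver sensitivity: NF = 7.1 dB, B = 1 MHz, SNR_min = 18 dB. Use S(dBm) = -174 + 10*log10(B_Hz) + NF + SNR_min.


10*log10(1000000.0) = 60.0
S = -174 + 60.0 + 7.1 + 18 = -88.9 dBm

-88.9 dBm


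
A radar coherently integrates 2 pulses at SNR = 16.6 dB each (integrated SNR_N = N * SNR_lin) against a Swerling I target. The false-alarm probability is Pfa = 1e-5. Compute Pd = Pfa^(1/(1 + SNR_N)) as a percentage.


SNR_lin = 10^(16.6/10) = 45.70882
SNR_N = 2 * 45.70882 = 91.41764
1/(1 + SNR_N) = 1/92.41764 = 0.0108204
Pd = (1e-5)^0.0108204 = 0.88287
Pd = 88.3%

88.3%


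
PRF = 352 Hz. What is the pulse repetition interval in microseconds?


PRI = 1/352 = 0.0028409091 s = 2840.9 us

2840.9 us


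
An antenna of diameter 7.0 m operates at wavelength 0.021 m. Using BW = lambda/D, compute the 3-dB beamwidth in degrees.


BW_rad = 0.021 / 7.0 = 0.003
BW_deg = 0.17 degrees

0.17 degrees


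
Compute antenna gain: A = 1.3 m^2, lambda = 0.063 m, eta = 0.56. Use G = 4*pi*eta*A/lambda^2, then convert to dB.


G_linear = 4*pi*0.56*1.3/0.063^2 = 2304.94
G_dB = 10*log10(2304.94) = 33.6 dB

33.6 dB


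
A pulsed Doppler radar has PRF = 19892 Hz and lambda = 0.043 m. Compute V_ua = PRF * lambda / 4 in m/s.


V_ua = 19892 * 0.043 / 4 = 213.8 m/s

213.8 m/s


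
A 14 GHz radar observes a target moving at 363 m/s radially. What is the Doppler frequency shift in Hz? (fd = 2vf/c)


fd = 2 * 363 * 14000000000.0 / 3e8 = 33880.0 Hz

33880.0 Hz


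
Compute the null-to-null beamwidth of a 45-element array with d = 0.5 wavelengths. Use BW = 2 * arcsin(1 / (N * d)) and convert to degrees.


1/(N*d) = 1/(45*0.5) = 0.044444
BW = 2*arcsin(0.044444) = 5.1 degrees

5.1 degrees


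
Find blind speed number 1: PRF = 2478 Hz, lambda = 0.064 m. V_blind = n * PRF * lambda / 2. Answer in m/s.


V_blind = 1 * 2478 * 0.064 / 2 = 79.3 m/s

79.3 m/s


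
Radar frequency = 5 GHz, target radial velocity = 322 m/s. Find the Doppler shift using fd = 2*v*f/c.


fd = 2 * 322 * 5000000000.0 / 3e8 = 10733.3 Hz

10733.3 Hz


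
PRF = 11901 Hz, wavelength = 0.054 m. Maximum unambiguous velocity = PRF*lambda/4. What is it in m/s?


V_ua = 11901 * 0.054 / 4 = 160.7 m/s

160.7 m/s


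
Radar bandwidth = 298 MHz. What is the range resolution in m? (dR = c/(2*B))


dR = 3e8 / (2 * 298000000.0) = 0.5 m

0.5 m


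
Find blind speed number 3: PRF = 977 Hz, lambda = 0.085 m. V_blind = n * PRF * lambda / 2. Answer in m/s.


V_blind = 3 * 977 * 0.085 / 2 = 124.6 m/s

124.6 m/s


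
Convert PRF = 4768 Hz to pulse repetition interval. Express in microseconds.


PRI = 1/4768 = 0.0002097315 s = 209.7 us

209.7 us


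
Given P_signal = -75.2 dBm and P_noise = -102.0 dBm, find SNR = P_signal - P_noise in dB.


SNR = -75.2 - (-102.0) = 26.8 dB

26.8 dB


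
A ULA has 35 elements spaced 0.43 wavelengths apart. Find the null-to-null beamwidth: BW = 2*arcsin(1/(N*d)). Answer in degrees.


1/(N*d) = 1/(35*0.43) = 0.066445
BW = 2*arcsin(0.066445) = 7.6 degrees

7.6 degrees


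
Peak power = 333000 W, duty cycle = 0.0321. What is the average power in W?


P_avg = 333000 * 0.0321 = 10689.3 W

10689.3 W


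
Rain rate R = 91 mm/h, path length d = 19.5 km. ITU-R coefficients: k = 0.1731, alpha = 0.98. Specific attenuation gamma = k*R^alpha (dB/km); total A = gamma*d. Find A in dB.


gamma = 0.1731 * 91^0.98 = 14.393209 dB/km
A = 14.393209 * 19.5 = 280.67 dB

280.67 dB


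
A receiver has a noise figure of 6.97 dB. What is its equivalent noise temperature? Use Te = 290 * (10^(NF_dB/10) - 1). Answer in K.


NF_lin = 10^(6.97/10) = 4.977371
Te = 290 * (4.977371 - 1) = 1153.4 K

1153.4 K


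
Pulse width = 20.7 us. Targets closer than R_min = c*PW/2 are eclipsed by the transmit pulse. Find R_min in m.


R_min = 3e8 * 20.7e-6 / 2 = 3105.0 m

3105.0 m


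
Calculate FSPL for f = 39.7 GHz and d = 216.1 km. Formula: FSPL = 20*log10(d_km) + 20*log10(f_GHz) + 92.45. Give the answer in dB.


20*log10(216.1) = 46.69
20*log10(39.7) = 31.98
FSPL = 171.1 dB

171.1 dB


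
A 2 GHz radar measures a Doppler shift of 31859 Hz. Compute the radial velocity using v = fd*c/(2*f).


v = 31859 * 3e8 / (2 * 2000000000.0) = 2389.4 m/s

2389.4 m/s


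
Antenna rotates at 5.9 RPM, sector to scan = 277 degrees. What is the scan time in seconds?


t = 277 / (5.9 * 360) * 60 = 7.82 s

7.82 s
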